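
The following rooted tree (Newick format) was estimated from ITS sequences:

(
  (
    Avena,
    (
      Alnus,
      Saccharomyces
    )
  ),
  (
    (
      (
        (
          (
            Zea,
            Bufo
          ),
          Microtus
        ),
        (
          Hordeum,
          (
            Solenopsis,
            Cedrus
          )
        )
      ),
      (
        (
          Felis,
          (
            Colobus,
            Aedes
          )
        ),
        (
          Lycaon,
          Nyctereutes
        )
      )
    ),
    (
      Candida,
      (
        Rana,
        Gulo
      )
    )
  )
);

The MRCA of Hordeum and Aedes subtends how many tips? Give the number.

The MRCA of Hordeum and Aedes is the node subtending ((((Zea,Bufo),Microtus),(Hordeum,(Solenopsis,Cedrus))),((Felis,(Colobus,Aedes)),(Lycaon,Nyctereutes))).
That clade contains 11 terminal taxa: Aedes, Bufo, Cedrus, Colobus, Felis, Hordeum, Lycaon, Microtus, Nyctereutes, Solenopsis, Zea.

11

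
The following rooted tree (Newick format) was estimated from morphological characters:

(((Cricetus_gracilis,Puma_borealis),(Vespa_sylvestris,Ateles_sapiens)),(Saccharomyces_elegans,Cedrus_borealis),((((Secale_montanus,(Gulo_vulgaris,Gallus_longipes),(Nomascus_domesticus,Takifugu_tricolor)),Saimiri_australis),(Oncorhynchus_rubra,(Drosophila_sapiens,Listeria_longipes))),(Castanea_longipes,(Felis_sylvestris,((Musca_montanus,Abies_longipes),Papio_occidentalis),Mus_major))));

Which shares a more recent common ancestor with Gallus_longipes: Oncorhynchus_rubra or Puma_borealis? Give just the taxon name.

The MRCA of Gallus_longipes and Oncorhynchus_rubra subtends (((Secale_montanus,(Gulo_vulgaris,Gallus_longipes),(Nomascus_domesticus,Takifugu_tricolor)),Saimiri_australis),(Oncorhynchus_rubra,(Drosophila_sapiens,Listeria_longipes))) (9 taxa).
The MRCA of Gallus_longipes and Puma_borealis is the root, subtending the entire tree (21 taxa).
The first is nested inside the second, so Gallus_longipes shares a more recent common ancestor with Oncorhynchus_rubra.

Oncorhynchus_rubra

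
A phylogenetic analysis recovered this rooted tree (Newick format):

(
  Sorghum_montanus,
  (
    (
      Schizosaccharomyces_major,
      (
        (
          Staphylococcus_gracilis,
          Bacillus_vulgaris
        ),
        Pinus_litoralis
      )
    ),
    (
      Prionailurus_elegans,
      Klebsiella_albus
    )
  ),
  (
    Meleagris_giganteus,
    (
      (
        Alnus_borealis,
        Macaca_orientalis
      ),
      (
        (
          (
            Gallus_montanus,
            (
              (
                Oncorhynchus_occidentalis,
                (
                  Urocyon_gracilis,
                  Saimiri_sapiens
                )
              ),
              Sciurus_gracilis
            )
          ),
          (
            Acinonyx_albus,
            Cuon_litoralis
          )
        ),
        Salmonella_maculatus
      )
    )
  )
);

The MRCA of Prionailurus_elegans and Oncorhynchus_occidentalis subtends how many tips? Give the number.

18

The MRCA of Prionailurus_elegans and Oncorhynchus_occidentalis is the root, so the clade is the entire tree.
That clade contains 18 terminal taxa: Acinonyx_albus, Alnus_borealis, Bacillus_vulgaris, Cuon_litoralis, Gallus_montanus, Klebsiella_albus, Macaca_orientalis, Meleagris_giganteus, Oncorhynchus_occidentalis, Pinus_litoralis, Prionailurus_elegans, Saimiri_sapiens, Salmonella_maculatus, Schizosaccharomyces_major, Sciurus_gracilis, Sorghum_montanus, Staphylococcus_gracilis, Urocyon_gracilis.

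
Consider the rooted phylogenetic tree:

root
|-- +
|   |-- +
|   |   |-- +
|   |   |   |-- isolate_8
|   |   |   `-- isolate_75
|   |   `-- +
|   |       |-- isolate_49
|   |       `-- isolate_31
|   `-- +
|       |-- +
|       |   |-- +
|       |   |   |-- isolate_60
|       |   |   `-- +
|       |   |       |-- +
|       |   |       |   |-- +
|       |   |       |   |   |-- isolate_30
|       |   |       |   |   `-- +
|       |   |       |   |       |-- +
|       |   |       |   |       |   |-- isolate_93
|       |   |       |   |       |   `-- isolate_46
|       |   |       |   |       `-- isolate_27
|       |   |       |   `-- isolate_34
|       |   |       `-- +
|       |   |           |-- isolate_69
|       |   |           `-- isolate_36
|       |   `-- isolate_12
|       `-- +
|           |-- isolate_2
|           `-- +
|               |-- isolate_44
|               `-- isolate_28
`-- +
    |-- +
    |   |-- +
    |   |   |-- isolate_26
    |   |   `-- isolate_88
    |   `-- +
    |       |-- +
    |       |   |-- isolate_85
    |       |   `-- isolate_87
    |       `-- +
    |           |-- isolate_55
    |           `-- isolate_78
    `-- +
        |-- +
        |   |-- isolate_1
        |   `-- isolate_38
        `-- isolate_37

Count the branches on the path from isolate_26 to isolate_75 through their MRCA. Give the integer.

8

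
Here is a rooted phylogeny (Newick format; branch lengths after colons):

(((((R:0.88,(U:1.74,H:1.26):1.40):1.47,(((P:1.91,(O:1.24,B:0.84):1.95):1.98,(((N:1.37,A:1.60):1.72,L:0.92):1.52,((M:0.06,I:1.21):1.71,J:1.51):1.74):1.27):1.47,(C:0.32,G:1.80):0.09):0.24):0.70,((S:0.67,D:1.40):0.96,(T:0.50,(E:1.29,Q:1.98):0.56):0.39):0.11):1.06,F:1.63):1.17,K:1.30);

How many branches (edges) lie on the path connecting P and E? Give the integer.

The MRCA of P and E is the node subtending (((R,(U,H)),(((P,(O,B)),(((N,A),L),((M,I),J))),(C,G))),((S,D),(T,(E,Q)))).
From P up to that node: 5 branches. From E up to the same node: 4 branches. Total: 5 + 4 = 9.

9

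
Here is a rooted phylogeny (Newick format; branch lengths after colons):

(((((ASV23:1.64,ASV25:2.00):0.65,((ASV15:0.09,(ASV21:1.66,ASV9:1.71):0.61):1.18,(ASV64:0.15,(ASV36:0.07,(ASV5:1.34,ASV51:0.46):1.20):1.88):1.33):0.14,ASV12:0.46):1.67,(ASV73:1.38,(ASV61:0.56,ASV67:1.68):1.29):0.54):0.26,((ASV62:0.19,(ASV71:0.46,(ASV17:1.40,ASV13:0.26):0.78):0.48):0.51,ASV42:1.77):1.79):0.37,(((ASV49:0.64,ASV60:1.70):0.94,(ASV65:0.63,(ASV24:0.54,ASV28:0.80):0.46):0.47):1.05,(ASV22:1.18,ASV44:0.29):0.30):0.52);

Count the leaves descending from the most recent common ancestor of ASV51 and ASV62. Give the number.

18

The MRCA of ASV51 and ASV62 is the node subtending ((((ASV23,ASV25),((ASV15,(ASV21,ASV9)),(ASV64,(ASV36,(ASV5,ASV51)))),ASV12),(ASV73,(ASV61,ASV67))),((ASV62,(ASV71,(ASV17,ASV13))),ASV42)).
That clade contains 18 terminal taxa: ASV12, ASV13, ASV15, ASV17, ASV21, ASV23, ASV25, ASV36, ASV42, ASV5, ASV51, ASV61, ASV62, ASV64, ASV67, ASV71, ASV73, ASV9.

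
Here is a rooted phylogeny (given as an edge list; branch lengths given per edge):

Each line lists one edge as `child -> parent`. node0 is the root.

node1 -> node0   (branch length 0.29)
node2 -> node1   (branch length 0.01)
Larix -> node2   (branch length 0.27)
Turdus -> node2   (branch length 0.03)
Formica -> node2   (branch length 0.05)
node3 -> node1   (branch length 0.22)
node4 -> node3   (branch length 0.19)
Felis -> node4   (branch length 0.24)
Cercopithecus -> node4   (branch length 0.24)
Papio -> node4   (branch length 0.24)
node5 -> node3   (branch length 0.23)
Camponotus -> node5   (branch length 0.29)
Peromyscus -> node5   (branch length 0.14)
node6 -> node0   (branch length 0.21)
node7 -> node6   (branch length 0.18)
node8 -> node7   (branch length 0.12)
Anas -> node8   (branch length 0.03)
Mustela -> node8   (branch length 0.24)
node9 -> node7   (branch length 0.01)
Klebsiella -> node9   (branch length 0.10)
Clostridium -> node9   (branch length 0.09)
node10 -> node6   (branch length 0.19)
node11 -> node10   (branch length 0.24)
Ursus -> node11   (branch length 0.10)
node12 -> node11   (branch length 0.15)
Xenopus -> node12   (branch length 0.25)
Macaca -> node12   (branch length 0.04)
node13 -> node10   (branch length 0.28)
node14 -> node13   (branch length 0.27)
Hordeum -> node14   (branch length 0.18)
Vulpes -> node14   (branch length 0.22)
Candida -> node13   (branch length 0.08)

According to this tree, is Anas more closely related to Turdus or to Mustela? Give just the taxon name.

The MRCA of Anas and Mustela subtends (Anas,Mustela) (2 taxa).
The MRCA of Anas and Turdus is the root, subtending the entire tree (18 taxa).
The first is nested inside the second, so Anas shares a more recent common ancestor with Mustela.

Mustela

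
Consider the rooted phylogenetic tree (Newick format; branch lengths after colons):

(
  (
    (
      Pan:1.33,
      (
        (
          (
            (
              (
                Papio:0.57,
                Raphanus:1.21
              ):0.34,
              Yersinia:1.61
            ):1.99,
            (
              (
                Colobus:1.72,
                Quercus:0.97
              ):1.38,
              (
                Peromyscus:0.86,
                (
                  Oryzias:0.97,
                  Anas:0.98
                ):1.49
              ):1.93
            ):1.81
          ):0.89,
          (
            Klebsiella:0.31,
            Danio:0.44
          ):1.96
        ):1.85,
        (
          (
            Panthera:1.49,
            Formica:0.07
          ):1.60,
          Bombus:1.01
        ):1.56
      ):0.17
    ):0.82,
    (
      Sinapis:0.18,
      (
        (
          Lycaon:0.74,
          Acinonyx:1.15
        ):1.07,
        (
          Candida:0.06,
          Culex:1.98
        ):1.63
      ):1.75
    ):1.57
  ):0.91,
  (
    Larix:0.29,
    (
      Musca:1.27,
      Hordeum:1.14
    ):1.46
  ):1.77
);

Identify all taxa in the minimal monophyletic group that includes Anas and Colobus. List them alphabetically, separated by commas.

Anas, Colobus, Oryzias, Peromyscus, Quercus

Tracing Anas: it sits inside (Oryzias,Anas).
Tracing Colobus: it sits inside (Colobus,Quercus).
The smallest clade enclosing both is ((Colobus,Quercus),(Peromyscus,(Oryzias,Anas))); the answer is its 5 terminal taxa in alphabetical order.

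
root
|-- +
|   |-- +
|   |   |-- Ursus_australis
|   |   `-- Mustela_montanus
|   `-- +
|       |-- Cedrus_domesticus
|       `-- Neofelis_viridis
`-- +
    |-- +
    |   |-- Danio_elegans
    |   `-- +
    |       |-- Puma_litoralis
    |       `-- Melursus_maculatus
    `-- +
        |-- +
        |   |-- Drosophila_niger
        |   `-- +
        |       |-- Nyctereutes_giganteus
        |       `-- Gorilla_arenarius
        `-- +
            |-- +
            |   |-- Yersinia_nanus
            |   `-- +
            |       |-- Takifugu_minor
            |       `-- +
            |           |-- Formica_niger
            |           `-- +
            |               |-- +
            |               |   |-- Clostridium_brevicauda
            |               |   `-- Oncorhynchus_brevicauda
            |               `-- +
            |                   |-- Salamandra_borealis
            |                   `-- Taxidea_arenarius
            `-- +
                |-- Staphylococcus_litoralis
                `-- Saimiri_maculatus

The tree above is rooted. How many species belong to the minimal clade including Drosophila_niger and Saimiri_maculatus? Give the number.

12

The MRCA of Drosophila_niger and Saimiri_maculatus is the node subtending ((Drosophila_niger,(Nyctereutes_giganteus,Gorilla_arenarius)),((Yersinia_nanus,(Takifugu_minor,(Formica_niger,((Clostridium_brevicauda,Oncorhynchus_brevicauda),(Salamandra_borealis,Taxidea_arenarius))))),(Staphylococcus_litoralis,Saimiri_maculatus))).
That clade contains 12 terminal taxa: Clostridium_brevicauda, Drosophila_niger, Formica_niger, Gorilla_arenarius, Nyctereutes_giganteus, Oncorhynchus_brevicauda, Saimiri_maculatus, Salamandra_borealis, Staphylococcus_litoralis, Takifugu_minor, Taxidea_arenarius, Yersinia_nanus.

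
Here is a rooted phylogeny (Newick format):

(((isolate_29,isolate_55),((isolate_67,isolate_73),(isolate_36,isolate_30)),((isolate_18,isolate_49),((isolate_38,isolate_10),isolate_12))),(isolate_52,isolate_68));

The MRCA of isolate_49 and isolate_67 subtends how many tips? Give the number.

11

The MRCA of isolate_49 and isolate_67 is the node subtending ((isolate_29,isolate_55),((isolate_67,isolate_73),(isolate_36,isolate_30)),((isolate_18,isolate_49),((isolate_38,isolate_10),isolate_12))).
That clade contains 11 terminal taxa: isolate_10, isolate_12, isolate_18, isolate_29, isolate_30, isolate_36, isolate_38, isolate_49, isolate_55, isolate_67, isolate_73.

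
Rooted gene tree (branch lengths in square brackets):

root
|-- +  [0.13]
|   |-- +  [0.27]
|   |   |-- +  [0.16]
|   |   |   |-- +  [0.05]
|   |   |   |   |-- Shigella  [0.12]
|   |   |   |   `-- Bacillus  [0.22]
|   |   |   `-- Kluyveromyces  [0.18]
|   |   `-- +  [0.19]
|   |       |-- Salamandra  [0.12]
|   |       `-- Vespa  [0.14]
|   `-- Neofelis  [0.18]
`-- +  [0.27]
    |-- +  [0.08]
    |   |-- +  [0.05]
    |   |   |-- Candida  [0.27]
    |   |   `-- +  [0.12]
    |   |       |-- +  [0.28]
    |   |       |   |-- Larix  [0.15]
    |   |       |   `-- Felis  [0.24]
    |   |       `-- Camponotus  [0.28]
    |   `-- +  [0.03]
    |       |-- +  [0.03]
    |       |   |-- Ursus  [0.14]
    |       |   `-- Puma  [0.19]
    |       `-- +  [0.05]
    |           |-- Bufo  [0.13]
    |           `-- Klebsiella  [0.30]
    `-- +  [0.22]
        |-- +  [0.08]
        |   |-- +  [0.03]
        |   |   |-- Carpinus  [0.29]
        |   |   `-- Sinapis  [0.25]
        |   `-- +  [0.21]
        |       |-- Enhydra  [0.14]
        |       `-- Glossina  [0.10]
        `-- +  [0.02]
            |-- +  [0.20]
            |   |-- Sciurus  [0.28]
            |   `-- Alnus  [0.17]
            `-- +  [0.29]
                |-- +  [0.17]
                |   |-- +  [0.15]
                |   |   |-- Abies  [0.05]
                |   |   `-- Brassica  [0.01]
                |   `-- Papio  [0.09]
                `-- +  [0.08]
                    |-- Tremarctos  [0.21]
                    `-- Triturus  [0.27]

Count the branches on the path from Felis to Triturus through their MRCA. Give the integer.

10

The MRCA of Felis and Triturus is the node subtending (((Candida,((Larix,Felis),Camponotus)),((Ursus,Puma),(Bufo,Klebsiella))),(((Carpinus,Sinapis),(Enhydra,Glossina)),((Sciurus,Alnus),(((Abies,Brassica),Papio),(Tremarctos,Triturus))))).
From Felis up to that node: 5 branches. From Triturus up to the same node: 5 branches. Total: 5 + 5 = 10.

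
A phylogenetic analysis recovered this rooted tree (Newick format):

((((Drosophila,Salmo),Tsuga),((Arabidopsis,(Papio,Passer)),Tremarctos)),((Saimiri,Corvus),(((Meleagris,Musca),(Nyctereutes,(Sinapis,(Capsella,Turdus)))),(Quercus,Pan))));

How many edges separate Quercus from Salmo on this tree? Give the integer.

8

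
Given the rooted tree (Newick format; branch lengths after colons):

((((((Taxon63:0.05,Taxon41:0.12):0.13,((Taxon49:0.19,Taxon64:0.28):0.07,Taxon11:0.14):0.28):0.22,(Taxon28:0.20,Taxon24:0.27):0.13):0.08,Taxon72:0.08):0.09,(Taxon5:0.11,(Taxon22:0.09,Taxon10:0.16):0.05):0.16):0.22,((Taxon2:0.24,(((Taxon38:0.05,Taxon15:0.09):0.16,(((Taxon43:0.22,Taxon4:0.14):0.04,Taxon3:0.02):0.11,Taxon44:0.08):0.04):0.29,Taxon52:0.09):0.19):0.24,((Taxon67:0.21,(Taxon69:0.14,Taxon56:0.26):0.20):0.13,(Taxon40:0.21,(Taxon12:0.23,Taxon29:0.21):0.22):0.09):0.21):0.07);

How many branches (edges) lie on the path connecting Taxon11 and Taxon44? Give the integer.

The MRCA of Taxon11 and Taxon44 is the root of the tree.
From Taxon11 up to that node: 6 branches. From Taxon44 up to the same node: 6 branches. Total: 6 + 6 = 12.

12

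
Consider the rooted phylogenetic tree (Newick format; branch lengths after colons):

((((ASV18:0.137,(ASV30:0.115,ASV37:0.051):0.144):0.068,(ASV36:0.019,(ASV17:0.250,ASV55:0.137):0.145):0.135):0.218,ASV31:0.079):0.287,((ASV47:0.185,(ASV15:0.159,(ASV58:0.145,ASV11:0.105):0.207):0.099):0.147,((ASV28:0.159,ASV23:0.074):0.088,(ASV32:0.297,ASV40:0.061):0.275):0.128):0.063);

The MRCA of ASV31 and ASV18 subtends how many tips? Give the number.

The MRCA of ASV31 and ASV18 is the node subtending (((ASV18,(ASV30,ASV37)),(ASV36,(ASV17,ASV55))),ASV31).
That clade contains 7 terminal taxa: ASV17, ASV18, ASV30, ASV31, ASV36, ASV37, ASV55.

7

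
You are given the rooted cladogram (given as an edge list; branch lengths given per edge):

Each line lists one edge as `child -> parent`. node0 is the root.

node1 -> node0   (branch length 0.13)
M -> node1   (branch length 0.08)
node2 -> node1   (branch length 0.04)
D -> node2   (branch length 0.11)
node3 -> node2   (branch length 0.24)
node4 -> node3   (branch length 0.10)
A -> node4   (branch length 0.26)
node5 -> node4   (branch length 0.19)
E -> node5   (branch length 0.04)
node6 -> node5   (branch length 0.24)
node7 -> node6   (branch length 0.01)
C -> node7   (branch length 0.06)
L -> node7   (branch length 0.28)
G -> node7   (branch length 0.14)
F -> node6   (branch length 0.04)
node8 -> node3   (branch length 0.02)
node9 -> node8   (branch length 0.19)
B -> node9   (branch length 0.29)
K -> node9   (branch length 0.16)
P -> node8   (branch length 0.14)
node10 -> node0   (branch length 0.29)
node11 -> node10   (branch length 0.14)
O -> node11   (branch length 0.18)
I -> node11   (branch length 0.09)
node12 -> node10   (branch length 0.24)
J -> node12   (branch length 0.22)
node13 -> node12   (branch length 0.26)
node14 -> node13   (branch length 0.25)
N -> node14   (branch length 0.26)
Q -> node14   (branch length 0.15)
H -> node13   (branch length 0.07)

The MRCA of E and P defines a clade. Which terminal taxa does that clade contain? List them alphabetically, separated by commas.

Tracing E: it sits inside (E,((C,L,G),F)).
Tracing P: it sits inside ((B,K),P).
The smallest clade enclosing both is ((A,(E,((C,L,G),F))),((B,K),P)); the answer is its 9 terminal taxa in alphabetical order.

A, B, C, E, F, G, K, L, P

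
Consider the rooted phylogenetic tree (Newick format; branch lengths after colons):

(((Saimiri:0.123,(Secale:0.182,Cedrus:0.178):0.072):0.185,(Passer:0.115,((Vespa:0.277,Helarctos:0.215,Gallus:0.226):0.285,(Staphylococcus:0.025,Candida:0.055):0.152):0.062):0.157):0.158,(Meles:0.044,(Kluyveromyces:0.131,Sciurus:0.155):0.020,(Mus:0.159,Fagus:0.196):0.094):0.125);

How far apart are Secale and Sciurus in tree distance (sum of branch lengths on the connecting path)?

0.897

The path runs Secale → … → MRCA → … → Sciurus; the MRCA is the root of the tree.
Branch lengths along that path: 0.182 + 0.072 + 0.185 + 0.158 + 0.125 + 0.020 + 0.155 = 0.897.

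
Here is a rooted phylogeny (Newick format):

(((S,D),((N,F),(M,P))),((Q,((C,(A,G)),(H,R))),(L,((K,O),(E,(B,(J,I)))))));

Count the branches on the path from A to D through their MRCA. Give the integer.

9

The MRCA of A and D is the root of the tree.
From A up to that node: 6 branches. From D up to the same node: 3 branches. Total: 6 + 3 = 9.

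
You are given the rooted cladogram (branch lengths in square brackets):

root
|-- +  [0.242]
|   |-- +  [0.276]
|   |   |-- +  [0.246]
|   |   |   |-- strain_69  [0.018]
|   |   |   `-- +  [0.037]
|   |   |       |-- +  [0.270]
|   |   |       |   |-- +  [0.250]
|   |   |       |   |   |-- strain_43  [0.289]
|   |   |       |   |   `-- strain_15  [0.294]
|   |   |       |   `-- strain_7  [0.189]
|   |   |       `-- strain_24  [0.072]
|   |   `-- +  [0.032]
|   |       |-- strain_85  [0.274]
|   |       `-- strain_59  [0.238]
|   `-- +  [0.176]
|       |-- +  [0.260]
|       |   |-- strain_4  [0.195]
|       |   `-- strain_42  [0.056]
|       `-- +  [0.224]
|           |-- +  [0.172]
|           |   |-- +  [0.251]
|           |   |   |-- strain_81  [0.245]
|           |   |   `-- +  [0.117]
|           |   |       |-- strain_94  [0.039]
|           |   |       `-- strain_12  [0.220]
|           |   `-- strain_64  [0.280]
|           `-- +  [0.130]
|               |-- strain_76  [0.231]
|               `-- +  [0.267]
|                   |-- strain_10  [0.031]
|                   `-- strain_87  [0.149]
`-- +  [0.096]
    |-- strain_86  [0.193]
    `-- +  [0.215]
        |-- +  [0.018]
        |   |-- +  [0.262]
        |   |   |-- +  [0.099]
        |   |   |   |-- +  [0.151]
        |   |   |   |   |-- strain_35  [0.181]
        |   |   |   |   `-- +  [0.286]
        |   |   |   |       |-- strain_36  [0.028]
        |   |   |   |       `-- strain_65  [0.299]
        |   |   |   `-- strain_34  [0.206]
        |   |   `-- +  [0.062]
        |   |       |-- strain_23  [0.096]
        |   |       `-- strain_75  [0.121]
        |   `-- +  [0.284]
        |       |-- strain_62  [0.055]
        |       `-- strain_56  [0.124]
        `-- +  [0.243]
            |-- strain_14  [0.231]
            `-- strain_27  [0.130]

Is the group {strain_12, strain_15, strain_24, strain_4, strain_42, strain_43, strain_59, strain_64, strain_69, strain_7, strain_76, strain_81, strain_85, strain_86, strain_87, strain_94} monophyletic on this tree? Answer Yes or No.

No

The MRCA of the listed taxa is the root, so the smallest clade containing them is the whole tree.
That clade also contains strain_10, strain_14, strain_23, strain_27, strain_34, strain_35, strain_36, strain_56, strain_62, strain_65, strain_75, which are not in the proposed group, so the group is not monophyletic.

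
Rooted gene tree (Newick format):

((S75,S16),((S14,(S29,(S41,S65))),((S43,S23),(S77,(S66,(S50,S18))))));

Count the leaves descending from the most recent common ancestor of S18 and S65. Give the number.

The MRCA of S18 and S65 is the node subtending ((S14,(S29,(S41,S65))),((S43,S23),(S77,(S66,(S50,S18))))).
That clade contains 10 terminal taxa: S14, S18, S23, S29, S41, S43, S50, S65, S66, S77.

10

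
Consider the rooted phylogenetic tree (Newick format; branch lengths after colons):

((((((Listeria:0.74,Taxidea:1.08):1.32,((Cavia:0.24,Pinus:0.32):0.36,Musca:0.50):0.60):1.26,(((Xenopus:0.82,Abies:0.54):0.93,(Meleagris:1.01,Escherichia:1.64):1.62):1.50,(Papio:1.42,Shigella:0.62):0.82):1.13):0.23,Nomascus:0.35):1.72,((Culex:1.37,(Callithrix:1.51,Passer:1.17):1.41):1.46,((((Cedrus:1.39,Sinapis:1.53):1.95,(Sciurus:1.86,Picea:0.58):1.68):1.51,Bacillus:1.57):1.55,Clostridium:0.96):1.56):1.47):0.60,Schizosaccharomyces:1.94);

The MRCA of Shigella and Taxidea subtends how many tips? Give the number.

The MRCA of Shigella and Taxidea is the node subtending (((Listeria,Taxidea),((Cavia,Pinus),Musca)),(((Xenopus,Abies),(Meleagris,Escherichia)),(Papio,Shigella))).
That clade contains 11 terminal taxa: Abies, Cavia, Escherichia, Listeria, Meleagris, Musca, Papio, Pinus, Shigella, Taxidea, Xenopus.

11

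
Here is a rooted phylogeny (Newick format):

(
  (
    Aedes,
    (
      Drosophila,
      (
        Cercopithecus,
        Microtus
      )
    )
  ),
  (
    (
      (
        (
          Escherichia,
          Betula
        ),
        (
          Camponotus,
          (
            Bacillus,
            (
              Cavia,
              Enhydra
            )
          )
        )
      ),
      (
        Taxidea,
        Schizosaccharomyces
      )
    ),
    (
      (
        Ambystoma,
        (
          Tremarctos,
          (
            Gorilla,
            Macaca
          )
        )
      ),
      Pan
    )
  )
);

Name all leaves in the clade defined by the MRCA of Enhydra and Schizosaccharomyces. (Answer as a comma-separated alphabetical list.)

Tracing Enhydra: it sits inside (Cavia,Enhydra).
Tracing Schizosaccharomyces: it sits inside (Taxidea,Schizosaccharomyces).
The smallest clade enclosing both is (((Escherichia,Betula),(Camponotus,(Bacillus,(Cavia,Enhydra)))),(Taxidea,Schizosaccharomyces)); the answer is its 8 terminal taxa in alphabetical order.

Bacillus, Betula, Camponotus, Cavia, Enhydra, Escherichia, Schizosaccharomyces, Taxidea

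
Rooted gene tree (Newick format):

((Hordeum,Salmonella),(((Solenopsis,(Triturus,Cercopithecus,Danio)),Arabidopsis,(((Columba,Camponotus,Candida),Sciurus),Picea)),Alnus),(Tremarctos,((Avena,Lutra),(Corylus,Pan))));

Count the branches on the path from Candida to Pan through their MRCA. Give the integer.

10

The MRCA of Candida and Pan is the root of the tree.
From Candida up to that node: 6 branches. From Pan up to the same node: 4 branches. Total: 6 + 4 = 10.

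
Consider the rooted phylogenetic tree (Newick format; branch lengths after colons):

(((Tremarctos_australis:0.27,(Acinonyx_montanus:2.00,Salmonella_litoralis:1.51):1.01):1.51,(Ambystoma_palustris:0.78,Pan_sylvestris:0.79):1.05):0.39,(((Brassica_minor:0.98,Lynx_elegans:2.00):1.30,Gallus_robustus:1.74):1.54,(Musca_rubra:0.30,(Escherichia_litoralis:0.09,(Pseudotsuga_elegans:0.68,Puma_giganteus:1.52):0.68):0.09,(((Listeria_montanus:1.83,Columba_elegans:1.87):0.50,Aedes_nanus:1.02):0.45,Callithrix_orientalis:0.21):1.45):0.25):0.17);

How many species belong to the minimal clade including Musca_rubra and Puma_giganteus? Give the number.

8

The MRCA of Musca_rubra and Puma_giganteus is the node subtending (Musca_rubra,(Escherichia_litoralis,(Pseudotsuga_elegans,Puma_giganteus)),(((Listeria_montanus,Columba_elegans),Aedes_nanus),Callithrix_orientalis)).
That clade contains 8 terminal taxa: Aedes_nanus, Callithrix_orientalis, Columba_elegans, Escherichia_litoralis, Listeria_montanus, Musca_rubra, Pseudotsuga_elegans, Puma_giganteus.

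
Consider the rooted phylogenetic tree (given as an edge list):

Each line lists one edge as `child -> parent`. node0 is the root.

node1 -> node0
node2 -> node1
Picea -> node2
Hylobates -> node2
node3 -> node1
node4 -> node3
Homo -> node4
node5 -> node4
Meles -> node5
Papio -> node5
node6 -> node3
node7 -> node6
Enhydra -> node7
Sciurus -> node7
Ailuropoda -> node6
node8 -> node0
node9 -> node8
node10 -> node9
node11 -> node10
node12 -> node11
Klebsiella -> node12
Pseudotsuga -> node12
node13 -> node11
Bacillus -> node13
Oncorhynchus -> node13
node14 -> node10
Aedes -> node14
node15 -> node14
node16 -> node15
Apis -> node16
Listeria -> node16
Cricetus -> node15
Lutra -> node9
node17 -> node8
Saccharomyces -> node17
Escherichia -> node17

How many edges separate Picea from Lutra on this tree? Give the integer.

The MRCA of Picea and Lutra is the root of the tree.
From Picea up to that node: 3 branches. From Lutra up to the same node: 3 branches. Total: 3 + 3 = 6.

6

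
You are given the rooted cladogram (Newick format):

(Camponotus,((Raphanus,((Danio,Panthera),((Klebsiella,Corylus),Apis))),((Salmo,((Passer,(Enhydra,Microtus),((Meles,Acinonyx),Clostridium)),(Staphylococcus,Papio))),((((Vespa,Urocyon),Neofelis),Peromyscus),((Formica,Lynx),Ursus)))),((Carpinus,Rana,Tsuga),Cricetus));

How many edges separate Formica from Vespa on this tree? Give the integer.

7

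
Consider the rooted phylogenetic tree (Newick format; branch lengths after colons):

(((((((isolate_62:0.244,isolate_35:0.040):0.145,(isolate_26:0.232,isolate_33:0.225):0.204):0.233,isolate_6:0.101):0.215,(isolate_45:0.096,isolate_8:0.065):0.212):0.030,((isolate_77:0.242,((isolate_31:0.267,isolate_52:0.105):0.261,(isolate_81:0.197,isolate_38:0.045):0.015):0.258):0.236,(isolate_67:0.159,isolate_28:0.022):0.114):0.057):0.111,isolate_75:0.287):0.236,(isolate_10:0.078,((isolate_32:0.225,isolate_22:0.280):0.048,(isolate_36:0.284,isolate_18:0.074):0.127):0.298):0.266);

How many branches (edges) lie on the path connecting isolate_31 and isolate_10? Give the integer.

9

The MRCA of isolate_31 and isolate_10 is the root of the tree.
From isolate_31 up to that node: 7 branches. From isolate_10 up to the same node: 2 branches. Total: 7 + 2 = 9.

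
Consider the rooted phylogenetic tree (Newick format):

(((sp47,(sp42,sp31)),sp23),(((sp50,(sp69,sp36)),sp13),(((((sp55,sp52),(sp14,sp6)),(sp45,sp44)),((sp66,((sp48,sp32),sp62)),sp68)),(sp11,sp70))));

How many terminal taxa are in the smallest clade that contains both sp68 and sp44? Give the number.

11

The MRCA of sp68 and sp44 is the node subtending ((((sp55,sp52),(sp14,sp6)),(sp45,sp44)),((sp66,((sp48,sp32),sp62)),sp68)).
That clade contains 11 terminal taxa: sp14, sp32, sp44, sp45, sp48, sp52, sp55, sp6, sp62, sp66, sp68.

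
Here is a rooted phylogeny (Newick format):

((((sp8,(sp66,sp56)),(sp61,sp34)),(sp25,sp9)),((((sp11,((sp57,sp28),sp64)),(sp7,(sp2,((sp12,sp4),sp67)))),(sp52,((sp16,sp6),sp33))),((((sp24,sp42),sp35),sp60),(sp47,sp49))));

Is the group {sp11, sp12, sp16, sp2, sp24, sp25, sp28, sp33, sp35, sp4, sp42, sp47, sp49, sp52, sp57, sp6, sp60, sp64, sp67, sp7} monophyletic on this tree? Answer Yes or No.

The MRCA of the listed taxa is the root, so the smallest clade containing them is the whole tree.
That clade also contains sp34, sp56, sp61, sp66, sp8, sp9, which are not in the proposed group, so the group is not monophyletic.

No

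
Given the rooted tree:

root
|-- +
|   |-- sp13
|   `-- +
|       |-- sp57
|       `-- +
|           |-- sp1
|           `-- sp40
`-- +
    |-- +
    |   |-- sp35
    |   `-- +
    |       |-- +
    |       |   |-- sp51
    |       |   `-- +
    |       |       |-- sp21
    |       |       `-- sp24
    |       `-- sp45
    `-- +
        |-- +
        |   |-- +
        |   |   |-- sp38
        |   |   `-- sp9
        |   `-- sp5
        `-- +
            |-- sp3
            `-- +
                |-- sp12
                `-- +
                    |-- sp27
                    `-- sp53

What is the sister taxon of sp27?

sp27 attaches to the tree at the node subtending (sp27,sp53).
The other lineage descending from that same node — the sister group — is the single tip sp53.

sp53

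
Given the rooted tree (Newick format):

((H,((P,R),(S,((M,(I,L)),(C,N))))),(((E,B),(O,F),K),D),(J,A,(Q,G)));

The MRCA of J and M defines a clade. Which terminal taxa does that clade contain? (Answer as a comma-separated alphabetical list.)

A, B, C, D, E, F, G, H, I, J, K, L, M, N, O, P, Q, R, S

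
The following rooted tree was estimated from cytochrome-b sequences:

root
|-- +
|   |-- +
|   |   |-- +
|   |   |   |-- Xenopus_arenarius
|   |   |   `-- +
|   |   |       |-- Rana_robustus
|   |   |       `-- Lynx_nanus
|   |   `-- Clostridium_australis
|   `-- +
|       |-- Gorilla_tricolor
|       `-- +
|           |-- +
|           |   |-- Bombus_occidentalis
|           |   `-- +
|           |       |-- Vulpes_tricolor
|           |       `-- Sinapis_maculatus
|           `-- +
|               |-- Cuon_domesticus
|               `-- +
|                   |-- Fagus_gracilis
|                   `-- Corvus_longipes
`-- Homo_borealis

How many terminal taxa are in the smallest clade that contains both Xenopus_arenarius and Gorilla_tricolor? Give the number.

11

The MRCA of Xenopus_arenarius and Gorilla_tricolor is the node subtending (((Xenopus_arenarius,(Rana_robustus,Lynx_nanus)),Clostridium_australis),(Gorilla_tricolor,((Bombus_occidentalis,(Vulpes_tricolor,Sinapis_maculatus)),(Cuon_domesticus,(Fagus_gracilis,Corvus_longipes))))).
That clade contains 11 terminal taxa: Bombus_occidentalis, Clostridium_australis, Corvus_longipes, Cuon_domesticus, Fagus_gracilis, Gorilla_tricolor, Lynx_nanus, Rana_robustus, Sinapis_maculatus, Vulpes_tricolor, Xenopus_arenarius.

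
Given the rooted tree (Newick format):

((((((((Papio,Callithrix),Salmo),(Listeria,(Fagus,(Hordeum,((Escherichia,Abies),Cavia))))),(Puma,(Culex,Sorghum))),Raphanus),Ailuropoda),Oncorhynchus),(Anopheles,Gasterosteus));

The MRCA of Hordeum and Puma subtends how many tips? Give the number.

12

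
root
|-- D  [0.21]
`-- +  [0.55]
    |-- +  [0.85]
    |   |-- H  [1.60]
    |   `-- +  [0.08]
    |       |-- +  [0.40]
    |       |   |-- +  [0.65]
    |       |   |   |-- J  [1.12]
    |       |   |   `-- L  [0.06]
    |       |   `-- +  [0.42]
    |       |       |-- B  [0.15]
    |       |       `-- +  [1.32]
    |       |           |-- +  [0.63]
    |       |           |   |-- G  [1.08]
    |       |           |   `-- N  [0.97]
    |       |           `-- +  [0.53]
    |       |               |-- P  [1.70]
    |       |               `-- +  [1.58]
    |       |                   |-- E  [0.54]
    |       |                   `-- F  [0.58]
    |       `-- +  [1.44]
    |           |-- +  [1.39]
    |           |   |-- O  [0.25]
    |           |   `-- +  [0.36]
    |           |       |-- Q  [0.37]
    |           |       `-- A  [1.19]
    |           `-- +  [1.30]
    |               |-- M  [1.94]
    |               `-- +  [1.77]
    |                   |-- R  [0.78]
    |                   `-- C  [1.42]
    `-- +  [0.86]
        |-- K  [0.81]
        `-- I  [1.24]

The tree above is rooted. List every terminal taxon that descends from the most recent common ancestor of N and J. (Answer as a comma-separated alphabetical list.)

Tracing N: it sits inside (G,N).
Tracing J: it sits inside (J,L).
The smallest clade enclosing both is ((J,L),(B,((G,N),(P,(E,F))))); the answer is its 8 terminal taxa in alphabetical order.

B, E, F, G, J, L, N, P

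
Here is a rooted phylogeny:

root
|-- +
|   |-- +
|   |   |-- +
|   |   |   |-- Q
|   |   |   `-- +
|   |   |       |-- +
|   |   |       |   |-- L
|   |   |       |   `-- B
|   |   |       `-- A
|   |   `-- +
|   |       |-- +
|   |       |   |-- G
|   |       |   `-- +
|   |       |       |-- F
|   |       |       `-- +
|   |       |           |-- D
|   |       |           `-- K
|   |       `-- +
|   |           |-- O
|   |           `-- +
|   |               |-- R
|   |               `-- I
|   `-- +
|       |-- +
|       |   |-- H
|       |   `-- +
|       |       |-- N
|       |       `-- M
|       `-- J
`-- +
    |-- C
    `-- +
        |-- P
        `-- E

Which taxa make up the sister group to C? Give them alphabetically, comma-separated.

E, P

C attaches to the tree at the node subtending (C,(P,E)).
The other lineage descending from that same node — the sister group — is (P,E); its 2 tips in alphabetical order are the answer.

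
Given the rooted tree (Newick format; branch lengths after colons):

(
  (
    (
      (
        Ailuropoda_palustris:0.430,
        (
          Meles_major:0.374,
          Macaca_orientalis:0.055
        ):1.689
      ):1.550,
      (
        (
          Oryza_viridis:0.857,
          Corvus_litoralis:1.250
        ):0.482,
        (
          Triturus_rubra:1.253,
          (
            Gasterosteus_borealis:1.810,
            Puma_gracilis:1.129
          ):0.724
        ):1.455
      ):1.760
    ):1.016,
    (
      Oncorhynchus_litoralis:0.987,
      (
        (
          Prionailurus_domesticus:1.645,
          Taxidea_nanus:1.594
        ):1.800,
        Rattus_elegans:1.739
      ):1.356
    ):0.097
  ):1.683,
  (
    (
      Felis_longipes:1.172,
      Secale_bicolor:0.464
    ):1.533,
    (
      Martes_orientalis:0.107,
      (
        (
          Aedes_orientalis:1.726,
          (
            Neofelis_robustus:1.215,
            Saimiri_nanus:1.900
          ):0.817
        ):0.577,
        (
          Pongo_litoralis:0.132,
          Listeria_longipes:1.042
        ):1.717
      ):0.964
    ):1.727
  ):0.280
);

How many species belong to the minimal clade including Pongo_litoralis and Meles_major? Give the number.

The MRCA of Pongo_litoralis and Meles_major is the root, so the clade is the entire tree.
That clade contains 20 terminal taxa: Aedes_orientalis, Ailuropoda_palustris, Corvus_litoralis, Felis_longipes, Gasterosteus_borealis, Listeria_longipes, Macaca_orientalis, Martes_orientalis, Meles_major, Neofelis_robustus, Oncorhynchus_litoralis, Oryza_viridis, Pongo_litoralis, Prionailurus_domesticus, Puma_gracilis, Rattus_elegans, Saimiri_nanus, Secale_bicolor, Taxidea_nanus, Triturus_rubra.

20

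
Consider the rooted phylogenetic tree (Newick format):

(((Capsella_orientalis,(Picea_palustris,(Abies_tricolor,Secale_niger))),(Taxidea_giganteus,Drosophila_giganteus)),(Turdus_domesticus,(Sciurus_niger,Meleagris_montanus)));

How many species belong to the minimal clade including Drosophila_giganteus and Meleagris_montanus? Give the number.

9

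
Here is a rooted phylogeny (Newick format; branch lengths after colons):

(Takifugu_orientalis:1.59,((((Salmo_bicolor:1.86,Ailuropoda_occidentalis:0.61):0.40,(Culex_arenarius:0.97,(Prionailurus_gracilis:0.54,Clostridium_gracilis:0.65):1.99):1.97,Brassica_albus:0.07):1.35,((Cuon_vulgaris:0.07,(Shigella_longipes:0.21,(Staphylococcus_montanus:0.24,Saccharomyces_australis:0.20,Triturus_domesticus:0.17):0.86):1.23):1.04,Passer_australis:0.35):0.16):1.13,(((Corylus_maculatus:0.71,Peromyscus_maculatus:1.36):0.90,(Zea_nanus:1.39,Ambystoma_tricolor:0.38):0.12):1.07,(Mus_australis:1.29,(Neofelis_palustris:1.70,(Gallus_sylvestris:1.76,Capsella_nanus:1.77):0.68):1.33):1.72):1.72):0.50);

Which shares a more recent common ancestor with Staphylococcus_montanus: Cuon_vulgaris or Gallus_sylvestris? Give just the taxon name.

The MRCA of Staphylococcus_montanus and Cuon_vulgaris subtends (Cuon_vulgaris,(Shigella_longipes,(Staphylococcus_montanus,Saccharomyces_australis,Triturus_domesticus))) (5 taxa).
The MRCA of Staphylococcus_montanus and Gallus_sylvestris subtends ((((Salmo_bicolor,Ailuropoda_occidentalis),(Culex_arenarius,(Prionailurus_gracilis,Clostridium_gracilis)),Brassica_albus),((Cuon_vulgaris,(Shigella_longipes,(Staphylococcus_montanus,Saccharomyces_australis,Triturus_domesticus))),Passer_australis)),(((Corylus_maculatus,Peromyscus_maculatus),(Zea_nanus,Ambystoma_tricolor)),(Mus_australis,(Neofelis_palustris,(Gallus_sylvestris,Capsella_nanus))))) (20 taxa).
The first is nested inside the second, so Staphylococcus_montanus shares a more recent common ancestor with Cuon_vulgaris.

Cuon_vulgaris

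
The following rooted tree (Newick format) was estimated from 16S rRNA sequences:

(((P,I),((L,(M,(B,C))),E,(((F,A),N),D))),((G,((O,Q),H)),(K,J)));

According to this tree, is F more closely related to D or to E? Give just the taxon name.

The MRCA of F and D subtends (((F,A),N),D) (4 taxa).
The MRCA of F and E subtends ((L,(M,(B,C))),E,(((F,A),N),D)) (9 taxa).
The first is nested inside the second, so F shares a more recent common ancestor with D.

D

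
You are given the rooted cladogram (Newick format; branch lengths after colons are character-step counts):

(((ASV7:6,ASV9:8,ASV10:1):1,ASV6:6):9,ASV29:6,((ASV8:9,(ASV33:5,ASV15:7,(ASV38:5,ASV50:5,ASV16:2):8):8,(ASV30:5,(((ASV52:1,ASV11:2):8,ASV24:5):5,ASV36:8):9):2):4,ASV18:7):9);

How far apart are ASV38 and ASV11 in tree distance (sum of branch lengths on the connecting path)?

The path runs ASV38 → … → MRCA → … → ASV11; the MRCA is the node subtending (ASV8,(ASV33,ASV15,(ASV38,ASV50,ASV16)),(ASV30,(((ASV52,ASV11),ASV24),ASV36))).
Branch lengths along that path: 5 + 8 + 8 + 2 + 9 + 5 + 8 + 2 = 47.

47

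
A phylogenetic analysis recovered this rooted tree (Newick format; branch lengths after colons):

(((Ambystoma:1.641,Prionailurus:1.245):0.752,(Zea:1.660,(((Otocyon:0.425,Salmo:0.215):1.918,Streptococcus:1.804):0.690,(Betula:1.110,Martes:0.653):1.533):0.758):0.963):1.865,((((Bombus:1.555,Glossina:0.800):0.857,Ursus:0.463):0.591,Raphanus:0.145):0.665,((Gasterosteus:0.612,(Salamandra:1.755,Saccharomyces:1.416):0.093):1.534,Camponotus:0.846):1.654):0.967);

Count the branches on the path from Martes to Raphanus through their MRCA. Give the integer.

8

The MRCA of Martes and Raphanus is the root of the tree.
From Martes up to that node: 5 branches. From Raphanus up to the same node: 3 branches. Total: 5 + 3 = 8.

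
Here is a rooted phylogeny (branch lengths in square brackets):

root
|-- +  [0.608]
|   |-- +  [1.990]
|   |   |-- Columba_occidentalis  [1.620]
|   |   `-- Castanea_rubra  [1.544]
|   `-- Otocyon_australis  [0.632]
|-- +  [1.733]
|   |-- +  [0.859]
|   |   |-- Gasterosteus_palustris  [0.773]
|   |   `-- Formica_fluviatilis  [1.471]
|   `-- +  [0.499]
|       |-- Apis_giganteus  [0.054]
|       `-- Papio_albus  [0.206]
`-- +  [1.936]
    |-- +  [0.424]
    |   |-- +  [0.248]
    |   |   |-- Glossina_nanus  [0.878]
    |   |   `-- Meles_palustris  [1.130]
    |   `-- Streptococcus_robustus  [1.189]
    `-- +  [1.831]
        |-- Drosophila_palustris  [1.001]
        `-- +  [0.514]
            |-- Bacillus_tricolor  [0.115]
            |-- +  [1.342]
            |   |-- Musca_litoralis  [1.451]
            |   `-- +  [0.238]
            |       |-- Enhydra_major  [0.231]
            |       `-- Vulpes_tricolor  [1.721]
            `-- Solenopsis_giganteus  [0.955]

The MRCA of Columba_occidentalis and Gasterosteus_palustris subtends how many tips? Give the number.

The MRCA of Columba_occidentalis and Gasterosteus_palustris is the root, so the clade is the entire tree.
That clade contains 16 terminal taxa: Apis_giganteus, Bacillus_tricolor, Castanea_rubra, Columba_occidentalis, Drosophila_palustris, Enhydra_major, Formica_fluviatilis, Gasterosteus_palustris, Glossina_nanus, Meles_palustris, Musca_litoralis, Otocyon_australis, Papio_albus, Solenopsis_giganteus, Streptococcus_robustus, Vulpes_tricolor.

16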